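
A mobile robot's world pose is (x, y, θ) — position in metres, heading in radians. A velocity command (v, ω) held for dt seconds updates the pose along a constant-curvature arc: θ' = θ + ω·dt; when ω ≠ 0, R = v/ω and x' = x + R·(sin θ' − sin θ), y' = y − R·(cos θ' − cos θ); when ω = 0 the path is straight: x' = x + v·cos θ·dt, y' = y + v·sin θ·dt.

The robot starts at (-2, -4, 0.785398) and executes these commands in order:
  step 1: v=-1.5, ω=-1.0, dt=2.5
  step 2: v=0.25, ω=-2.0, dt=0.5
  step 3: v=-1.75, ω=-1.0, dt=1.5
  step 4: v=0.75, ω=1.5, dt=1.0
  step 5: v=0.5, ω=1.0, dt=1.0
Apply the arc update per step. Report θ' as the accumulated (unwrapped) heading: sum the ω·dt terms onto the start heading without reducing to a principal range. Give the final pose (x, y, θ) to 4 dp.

(-3.2889, -3.7446, -1.7146)

step 1: θ'=-1.7146 (R=1.5000) → pose (-4.5452, -2.7244, -1.7146)
step 2: θ'=-2.7146 (R=-0.1250) → pose (-4.6171, -2.8202, -2.7146)
step 3: θ'=-4.2146 (R=1.7500) → pose (-2.3548, -3.5775, -4.2146)
step 4: θ'=-2.7146 (R=0.5000) → pose (-3.0012, -3.3612, -2.7146)
step 5: θ'=-1.7146 (R=0.5000) → pose (-3.2889, -3.7446, -1.7146)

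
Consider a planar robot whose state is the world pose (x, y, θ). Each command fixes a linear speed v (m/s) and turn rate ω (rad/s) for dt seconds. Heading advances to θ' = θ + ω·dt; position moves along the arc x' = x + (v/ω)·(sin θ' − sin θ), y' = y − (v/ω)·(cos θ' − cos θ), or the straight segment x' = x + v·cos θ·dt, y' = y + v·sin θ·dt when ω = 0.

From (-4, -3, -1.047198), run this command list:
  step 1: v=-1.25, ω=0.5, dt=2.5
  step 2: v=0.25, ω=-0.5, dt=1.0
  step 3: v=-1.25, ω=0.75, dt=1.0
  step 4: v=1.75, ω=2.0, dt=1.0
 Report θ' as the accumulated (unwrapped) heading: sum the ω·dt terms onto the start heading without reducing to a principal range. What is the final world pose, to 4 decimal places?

(-7.4653, -0.4455, 2.4528)

step 1: θ'=0.2028 (R=-2.5000) → pose (-6.6686, -1.8012, 0.2028)
step 2: θ'=-0.2972 (R=-0.5000) → pose (-6.4215, -1.8129, -0.2972)
step 3: θ'=0.4528 (R=-1.6667) → pose (-7.6387, -1.9078, 0.4528)
step 4: θ'=2.4528 (R=0.8750) → pose (-7.4653, -0.4455, 2.4528)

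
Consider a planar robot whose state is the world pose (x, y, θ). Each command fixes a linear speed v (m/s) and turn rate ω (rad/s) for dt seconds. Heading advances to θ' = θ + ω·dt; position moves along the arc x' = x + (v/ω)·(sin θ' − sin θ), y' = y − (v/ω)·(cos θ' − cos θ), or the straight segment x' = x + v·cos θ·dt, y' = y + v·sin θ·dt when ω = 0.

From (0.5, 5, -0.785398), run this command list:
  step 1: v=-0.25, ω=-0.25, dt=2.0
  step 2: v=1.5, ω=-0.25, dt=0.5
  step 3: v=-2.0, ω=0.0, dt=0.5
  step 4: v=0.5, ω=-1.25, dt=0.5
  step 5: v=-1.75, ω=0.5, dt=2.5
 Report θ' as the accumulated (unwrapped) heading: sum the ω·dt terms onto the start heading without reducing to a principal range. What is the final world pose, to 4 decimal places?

step 1: θ'=-1.2854 (R=1.0000) → pose (0.2476, 5.4256, -1.2854)
step 2: θ'=-1.4104 (R=-6.0000) → pose (0.4132, 4.6946, -1.4104)
step 3: θ'=-1.4104 (straight) → pose (0.2535, 5.6818, -1.4104)
step 4: θ'=-2.0354 (R=-0.4000) → pose (0.2163, 5.4387, -2.0354)
step 5: θ'=-0.7854 (R=-3.5000) → pose (-0.4379, 9.4818, -0.7854)

(-0.4379, 9.4818, -0.7854)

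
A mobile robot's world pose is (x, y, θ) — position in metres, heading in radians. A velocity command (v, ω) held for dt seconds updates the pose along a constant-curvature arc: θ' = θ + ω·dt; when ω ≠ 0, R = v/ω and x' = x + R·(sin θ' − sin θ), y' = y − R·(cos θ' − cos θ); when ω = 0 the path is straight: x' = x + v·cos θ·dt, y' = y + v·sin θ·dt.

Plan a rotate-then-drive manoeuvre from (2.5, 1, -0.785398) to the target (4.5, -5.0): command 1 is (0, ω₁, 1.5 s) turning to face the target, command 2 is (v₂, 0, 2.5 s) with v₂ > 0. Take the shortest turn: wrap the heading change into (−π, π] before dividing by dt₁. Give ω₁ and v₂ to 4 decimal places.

heading to target = atan2(-5−1, 4.5−2.5) = -1.2490
Δθ = wrap(-1.2490 − -0.7854) = -0.4636; ω₁ = Δθ/dt₁ = -0.3091
distance = √((4.5−2.5)² + (-5−1)²) = 6.3246; v₂ = distance/dt₂ = 2.5298

ω₁ = -0.3091, v₂ = 2.5298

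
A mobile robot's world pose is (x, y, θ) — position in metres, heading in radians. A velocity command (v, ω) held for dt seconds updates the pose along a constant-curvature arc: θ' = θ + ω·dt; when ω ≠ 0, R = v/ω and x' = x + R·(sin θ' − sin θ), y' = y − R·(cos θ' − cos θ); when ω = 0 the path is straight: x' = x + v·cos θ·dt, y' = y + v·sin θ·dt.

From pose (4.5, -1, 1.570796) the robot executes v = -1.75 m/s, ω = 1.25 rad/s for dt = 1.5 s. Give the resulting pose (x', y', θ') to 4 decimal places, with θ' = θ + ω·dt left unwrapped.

θ' = 1.5708 + 1.25·1.5 = 3.4458
R = v/ω = -1.75/1.25 = -1.4000
x' = 4.5 + -1.4000·(sin 3.4458 − sin 1.5708) = 6.3193
y' = -1 − -1.4000·(cos 3.4458 − cos 1.5708) = -2.3357

(6.3193, -2.3357, 3.4458)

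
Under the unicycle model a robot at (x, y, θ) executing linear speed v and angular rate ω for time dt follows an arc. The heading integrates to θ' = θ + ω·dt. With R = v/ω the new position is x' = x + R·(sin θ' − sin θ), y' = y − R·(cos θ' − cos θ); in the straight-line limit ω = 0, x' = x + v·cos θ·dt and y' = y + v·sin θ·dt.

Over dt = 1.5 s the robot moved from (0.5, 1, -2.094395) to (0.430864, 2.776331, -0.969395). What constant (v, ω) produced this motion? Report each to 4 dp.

Δθ = -0.969395 − -2.094395 = 1.125000
ω = Δθ/dt = 1.125000/1.5 = 0.7500
R = −Δy/(cos θ' − cos θ) = -1.6667
v = R·ω = -1.6667·0.7500 = -1.2500

v = -1.2500, ω = 0.7500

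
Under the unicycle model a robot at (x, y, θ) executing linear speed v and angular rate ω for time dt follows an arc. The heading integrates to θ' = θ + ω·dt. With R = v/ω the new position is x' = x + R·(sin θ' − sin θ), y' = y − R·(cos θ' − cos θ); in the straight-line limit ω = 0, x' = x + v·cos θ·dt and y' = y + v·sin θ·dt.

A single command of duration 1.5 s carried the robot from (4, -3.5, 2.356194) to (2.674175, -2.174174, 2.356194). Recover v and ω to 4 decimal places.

Δθ = 2.356194 − 2.356194 = 0.000000
ω = Δθ/dt = 0.000000/1.5 = 0.0000
ω = 0 → v = (Δx·cos θ + Δy·sin θ)/dt = 1.2500

v = 1.2500, ω = 0.0000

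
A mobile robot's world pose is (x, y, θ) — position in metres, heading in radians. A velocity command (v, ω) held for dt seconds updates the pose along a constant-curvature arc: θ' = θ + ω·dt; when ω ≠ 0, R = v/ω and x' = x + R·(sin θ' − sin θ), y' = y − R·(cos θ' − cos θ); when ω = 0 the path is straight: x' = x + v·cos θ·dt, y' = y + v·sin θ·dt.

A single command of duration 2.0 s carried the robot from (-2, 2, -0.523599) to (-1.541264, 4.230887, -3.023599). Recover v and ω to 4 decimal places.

Δθ = -3.023599 − -0.523599 = -2.500000
ω = Δθ/dt = -2.500000/2.0 = -1.2500
R = −Δy/(cos θ' − cos θ) = 1.2000
v = R·ω = 1.2000·-1.2500 = -1.5000

v = -1.5000, ω = -1.2500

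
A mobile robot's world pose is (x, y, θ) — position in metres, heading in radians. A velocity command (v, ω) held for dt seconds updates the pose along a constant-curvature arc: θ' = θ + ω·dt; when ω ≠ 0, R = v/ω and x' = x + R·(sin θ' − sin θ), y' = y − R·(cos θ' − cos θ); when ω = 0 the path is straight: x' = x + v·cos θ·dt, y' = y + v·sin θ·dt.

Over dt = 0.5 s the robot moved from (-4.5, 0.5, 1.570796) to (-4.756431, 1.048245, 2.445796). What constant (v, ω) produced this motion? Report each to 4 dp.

Δθ = 2.445796 − 1.570796 = 0.875000
ω = Δθ/dt = 0.875000/0.5 = 1.7500
R = −Δy/(cos θ' − cos θ) = 0.7143
v = R·ω = 0.7143·1.7500 = 1.2500

v = 1.2500, ω = 1.7500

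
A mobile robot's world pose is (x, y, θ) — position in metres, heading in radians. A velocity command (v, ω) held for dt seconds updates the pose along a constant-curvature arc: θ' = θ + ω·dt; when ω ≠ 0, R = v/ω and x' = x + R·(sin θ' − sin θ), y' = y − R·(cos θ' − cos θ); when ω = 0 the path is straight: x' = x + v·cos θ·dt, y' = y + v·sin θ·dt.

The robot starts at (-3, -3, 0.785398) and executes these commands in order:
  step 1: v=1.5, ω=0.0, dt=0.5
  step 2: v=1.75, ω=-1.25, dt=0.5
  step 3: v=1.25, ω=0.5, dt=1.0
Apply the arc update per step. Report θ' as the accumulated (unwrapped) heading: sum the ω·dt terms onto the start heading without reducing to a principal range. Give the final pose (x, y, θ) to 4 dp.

(-0.5690, -1.5841, 0.6604)

step 1: θ'=0.7854 (straight) → pose (-2.4697, -2.4697, 0.7854)
step 2: θ'=0.1604 (R=-1.4000) → pose (-1.7033, -2.0776, 0.1604)
step 3: θ'=0.6604 (R=2.5000) → pose (-0.5690, -1.5841, 0.6604)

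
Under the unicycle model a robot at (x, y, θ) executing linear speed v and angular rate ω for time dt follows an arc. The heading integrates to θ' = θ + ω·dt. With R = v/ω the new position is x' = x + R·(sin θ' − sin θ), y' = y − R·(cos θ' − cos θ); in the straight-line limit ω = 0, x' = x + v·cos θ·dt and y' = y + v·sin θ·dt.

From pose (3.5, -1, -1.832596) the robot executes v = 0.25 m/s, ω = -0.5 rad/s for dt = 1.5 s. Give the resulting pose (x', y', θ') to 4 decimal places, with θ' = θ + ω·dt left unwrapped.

(3.2822, -1.2945, -2.5826)

θ' = -1.8326 + -0.5·1.5 = -2.5826
R = v/ω = 0.25/-0.5 = -0.5000
x' = 3.5 + -0.5000·(sin -2.5826 − sin -1.8326) = 3.2822
y' = -1 − -0.5000·(cos -2.5826 − cos -1.8326) = -1.2945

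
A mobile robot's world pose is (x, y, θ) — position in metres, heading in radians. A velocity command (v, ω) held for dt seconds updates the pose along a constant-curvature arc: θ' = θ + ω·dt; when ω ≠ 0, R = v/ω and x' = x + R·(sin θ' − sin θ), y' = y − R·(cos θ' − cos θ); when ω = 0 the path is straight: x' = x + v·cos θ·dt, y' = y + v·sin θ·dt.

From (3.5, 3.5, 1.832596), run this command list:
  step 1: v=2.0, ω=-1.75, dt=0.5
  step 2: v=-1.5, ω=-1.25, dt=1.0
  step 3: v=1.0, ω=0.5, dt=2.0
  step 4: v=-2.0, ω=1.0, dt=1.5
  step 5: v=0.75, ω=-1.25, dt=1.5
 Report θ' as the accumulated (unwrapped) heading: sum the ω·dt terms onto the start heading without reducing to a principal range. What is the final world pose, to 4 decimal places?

(4.1970, 2.6051, 0.3326)

step 1: θ'=0.9576 (R=-1.1429) → pose (3.6693, 4.4535, 0.9576)
step 2: θ'=-0.2924 (R=1.2000) → pose (2.3420, 3.9950, -0.2924)
step 3: θ'=0.7076 (R=2.0000) → pose (4.2185, 4.3903, 0.7076)
step 4: θ'=2.2076 (R=-2.0000) → pose (3.9105, 1.6812, 2.2076)
step 5: θ'=0.3326 (R=-0.6000) → pose (4.1970, 2.6051, 0.3326)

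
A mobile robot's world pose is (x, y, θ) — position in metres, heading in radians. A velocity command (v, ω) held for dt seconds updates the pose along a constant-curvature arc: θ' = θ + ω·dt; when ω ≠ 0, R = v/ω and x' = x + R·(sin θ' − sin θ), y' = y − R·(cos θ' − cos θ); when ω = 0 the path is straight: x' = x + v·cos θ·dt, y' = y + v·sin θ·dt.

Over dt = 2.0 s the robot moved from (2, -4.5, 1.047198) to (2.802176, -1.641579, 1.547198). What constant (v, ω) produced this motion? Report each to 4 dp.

Δθ = 1.547198 − 1.047198 = 0.500000
ω = Δθ/dt = 0.500000/2.0 = 0.2500
R = −Δy/(cos θ' − cos θ) = 6.0000
v = R·ω = 6.0000·0.2500 = 1.5000

v = 1.5000, ω = 0.2500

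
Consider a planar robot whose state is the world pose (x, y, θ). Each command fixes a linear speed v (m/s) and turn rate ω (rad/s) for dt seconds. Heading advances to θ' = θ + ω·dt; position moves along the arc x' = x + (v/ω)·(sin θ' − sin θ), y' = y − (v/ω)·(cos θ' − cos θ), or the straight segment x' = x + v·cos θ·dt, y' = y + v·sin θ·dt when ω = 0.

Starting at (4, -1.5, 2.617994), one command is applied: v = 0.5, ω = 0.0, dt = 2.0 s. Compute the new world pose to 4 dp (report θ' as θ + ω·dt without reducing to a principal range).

θ' = 2.6180 + 0.0·2.0 = 2.6180
ω = 0 → straight: x' = 4 + 0.5·cos(2.6180)·2.0 = 3.1340
y' = -1.5 + 0.5·sin(2.6180)·2.0 = -1.0000

(3.1340, -1.0000, 2.6180)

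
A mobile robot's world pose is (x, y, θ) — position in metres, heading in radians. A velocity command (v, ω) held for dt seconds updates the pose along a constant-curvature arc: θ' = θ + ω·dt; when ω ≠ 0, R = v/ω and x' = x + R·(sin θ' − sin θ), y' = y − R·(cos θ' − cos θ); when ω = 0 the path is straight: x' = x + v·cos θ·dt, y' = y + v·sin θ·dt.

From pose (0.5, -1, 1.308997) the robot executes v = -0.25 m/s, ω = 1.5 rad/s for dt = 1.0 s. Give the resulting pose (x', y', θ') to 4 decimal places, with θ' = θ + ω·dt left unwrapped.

θ' = 1.3090 + 1.5·1.0 = 2.8090
R = v/ω = -0.25/1.5 = -0.1667
x' = 0.5 + -0.1667·(sin 2.8090 − sin 1.3090) = 0.6066
y' = -1 − -0.1667·(cos 2.8090 − cos 1.3090) = -1.2007

(0.6066, -1.2007, 2.8090)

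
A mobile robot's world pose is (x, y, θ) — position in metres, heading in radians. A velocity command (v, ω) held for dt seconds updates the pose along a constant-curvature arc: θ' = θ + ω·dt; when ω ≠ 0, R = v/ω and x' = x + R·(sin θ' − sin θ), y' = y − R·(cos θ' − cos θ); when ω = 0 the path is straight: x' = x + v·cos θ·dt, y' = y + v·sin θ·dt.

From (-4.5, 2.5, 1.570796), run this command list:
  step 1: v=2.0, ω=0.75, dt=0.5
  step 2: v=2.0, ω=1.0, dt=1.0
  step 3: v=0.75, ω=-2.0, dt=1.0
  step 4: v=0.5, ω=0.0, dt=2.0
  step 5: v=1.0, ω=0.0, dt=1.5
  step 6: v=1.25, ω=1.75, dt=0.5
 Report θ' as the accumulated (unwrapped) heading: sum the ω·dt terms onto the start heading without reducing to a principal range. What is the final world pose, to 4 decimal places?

(-4.8128, 7.9153, 1.8208)

step 1: θ'=1.9458 (R=2.6667) → pose (-4.6853, 3.4767, 1.9458)
step 2: θ'=2.9458 (R=2.0000) → pose (-6.1572, 4.7060, 2.9458)
step 3: θ'=0.9458 (R=-0.3750) → pose (-6.3884, 5.2932, 0.9458)
step 4: θ'=0.9458 (straight) → pose (-5.8033, 6.1042, 0.9458)
step 5: θ'=0.9458 (straight) → pose (-4.9256, 7.3206, 0.9458)
step 6: θ'=1.8208 (R=0.7143) → pose (-4.8128, 7.9153, 1.8208)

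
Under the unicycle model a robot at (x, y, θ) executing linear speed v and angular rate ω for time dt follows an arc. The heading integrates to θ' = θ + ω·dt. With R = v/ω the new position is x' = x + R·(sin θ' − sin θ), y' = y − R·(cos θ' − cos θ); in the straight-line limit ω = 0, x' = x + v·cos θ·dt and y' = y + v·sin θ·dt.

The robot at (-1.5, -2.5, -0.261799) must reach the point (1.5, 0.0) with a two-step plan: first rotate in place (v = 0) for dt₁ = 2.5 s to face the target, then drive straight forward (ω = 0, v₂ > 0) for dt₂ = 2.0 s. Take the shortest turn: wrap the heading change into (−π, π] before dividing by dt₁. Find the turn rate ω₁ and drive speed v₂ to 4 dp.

heading to target = atan2(0−-2.5, 1.5−-1.5) = 0.6947
Δθ = wrap(0.6947 − -0.2618) = 0.9565; ω₁ = Δθ/dt₁ = 0.3826
distance = √((1.5−-1.5)² + (0−-2.5)²) = 3.9051; v₂ = distance/dt₂ = 1.9526

ω₁ = 0.3826, v₂ = 1.9526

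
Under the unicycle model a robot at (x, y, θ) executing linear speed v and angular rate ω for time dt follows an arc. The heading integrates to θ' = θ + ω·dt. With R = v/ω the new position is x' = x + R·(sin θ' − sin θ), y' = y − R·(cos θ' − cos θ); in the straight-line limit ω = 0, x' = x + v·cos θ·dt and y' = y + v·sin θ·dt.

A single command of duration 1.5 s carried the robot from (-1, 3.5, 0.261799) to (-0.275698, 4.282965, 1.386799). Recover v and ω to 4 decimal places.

Δθ = 1.386799 − 0.261799 = 1.125000
ω = Δθ/dt = 1.125000/1.5 = 0.7500
R = −Δy/(cos θ' − cos θ) = 1.0000
v = R·ω = 1.0000·0.7500 = 0.7500

v = 0.7500, ω = 0.7500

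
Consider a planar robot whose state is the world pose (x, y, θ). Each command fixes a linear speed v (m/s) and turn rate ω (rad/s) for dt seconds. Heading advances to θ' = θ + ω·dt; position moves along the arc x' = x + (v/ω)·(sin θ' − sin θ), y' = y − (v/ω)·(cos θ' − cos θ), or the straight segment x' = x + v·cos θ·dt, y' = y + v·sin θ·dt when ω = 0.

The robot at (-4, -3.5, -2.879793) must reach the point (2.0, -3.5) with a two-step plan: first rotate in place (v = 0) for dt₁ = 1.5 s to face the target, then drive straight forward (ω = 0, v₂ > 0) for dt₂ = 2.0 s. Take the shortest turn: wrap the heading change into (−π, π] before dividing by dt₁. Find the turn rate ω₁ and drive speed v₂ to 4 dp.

ω₁ = 1.9199, v₂ = 3.0000

heading to target = atan2(-3.5−-3.5, 2−-4) = 0.0000
Δθ = wrap(0.0000 − -2.8798) = 2.8798; ω₁ = Δθ/dt₁ = 1.9199
distance = √((2−-4)² + (-3.5−-3.5)²) = 6.0000; v₂ = distance/dt₂ = 3.0000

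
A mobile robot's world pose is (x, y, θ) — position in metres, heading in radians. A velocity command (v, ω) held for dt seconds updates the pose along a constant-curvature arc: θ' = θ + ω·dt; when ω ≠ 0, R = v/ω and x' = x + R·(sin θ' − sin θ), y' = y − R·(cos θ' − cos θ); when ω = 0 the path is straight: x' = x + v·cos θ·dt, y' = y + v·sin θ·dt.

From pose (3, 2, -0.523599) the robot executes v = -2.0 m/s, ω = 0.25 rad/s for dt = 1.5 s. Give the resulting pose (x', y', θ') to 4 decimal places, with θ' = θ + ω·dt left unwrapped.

θ' = -0.5236 + 0.25·1.5 = -0.1486
R = v/ω = -2.0/0.25 = -8.0000
x' = 3 + -8.0000·(sin -0.1486 − sin -0.5236) = 0.1844
y' = 2 − -8.0000·(cos -0.1486 − cos -0.5236) = 2.9836

(0.1844, 2.9836, -0.1486)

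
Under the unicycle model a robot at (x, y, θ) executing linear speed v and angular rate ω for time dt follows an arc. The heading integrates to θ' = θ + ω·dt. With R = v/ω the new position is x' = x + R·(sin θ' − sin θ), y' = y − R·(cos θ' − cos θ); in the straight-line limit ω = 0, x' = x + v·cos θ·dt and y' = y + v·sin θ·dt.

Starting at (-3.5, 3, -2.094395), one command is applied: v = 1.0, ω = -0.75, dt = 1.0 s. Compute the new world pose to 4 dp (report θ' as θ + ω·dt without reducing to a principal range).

(-4.2642, 2.3918, -2.8444)

θ' = -2.0944 + -0.75·1.0 = -2.8444
R = v/ω = 1.0/-0.75 = -1.3333
x' = -3.5 + -1.3333·(sin -2.8444 − sin -2.0944) = -4.2642
y' = 3 − -1.3333·(cos -2.8444 − cos -2.0944) = 2.3918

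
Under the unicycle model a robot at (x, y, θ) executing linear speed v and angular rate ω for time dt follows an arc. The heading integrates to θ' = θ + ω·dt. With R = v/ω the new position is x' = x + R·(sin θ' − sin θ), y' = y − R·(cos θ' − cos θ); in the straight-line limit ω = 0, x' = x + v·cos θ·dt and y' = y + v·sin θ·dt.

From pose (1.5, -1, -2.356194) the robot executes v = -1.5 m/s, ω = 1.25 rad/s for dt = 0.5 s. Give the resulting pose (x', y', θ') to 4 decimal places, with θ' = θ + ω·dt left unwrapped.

(1.8361, -0.3431, -1.7312)

θ' = -2.3562 + 1.25·0.5 = -1.7312
R = v/ω = -1.5/1.25 = -1.2000
x' = 1.5 + -1.2000·(sin -1.7312 − sin -2.3562) = 1.8361
y' = -1 − -1.2000·(cos -1.7312 − cos -2.3562) = -0.3431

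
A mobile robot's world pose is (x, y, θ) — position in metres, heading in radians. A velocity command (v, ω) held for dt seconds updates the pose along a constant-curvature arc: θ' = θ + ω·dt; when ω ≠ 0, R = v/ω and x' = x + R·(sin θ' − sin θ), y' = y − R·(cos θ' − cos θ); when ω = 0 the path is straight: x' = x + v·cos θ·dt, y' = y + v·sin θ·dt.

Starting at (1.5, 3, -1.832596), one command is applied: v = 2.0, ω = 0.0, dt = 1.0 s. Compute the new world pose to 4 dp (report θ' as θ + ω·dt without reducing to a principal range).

(0.9824, 1.0681, -1.8326)

θ' = -1.8326 + 0.0·1.0 = -1.8326
ω = 0 → straight: x' = 1.5 + 2.0·cos(-1.8326)·1.0 = 0.9824
y' = 3 + 2.0·sin(-1.8326)·1.0 = 1.0681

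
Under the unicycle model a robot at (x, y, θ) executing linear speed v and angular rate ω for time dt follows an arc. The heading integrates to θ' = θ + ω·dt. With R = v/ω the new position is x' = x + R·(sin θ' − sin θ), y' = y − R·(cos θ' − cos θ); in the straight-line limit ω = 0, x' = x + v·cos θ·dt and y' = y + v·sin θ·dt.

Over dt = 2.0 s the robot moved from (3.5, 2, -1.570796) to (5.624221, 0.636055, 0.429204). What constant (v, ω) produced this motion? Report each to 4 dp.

Δθ = 0.429204 − -1.570796 = 2.000000
ω = Δθ/dt = 2.000000/2.0 = 1.0000
R = Δx/(sin θ' − sin θ) = 1.5000
v = R·ω = 1.5000·1.0000 = 1.5000

v = 1.5000, ω = 1.0000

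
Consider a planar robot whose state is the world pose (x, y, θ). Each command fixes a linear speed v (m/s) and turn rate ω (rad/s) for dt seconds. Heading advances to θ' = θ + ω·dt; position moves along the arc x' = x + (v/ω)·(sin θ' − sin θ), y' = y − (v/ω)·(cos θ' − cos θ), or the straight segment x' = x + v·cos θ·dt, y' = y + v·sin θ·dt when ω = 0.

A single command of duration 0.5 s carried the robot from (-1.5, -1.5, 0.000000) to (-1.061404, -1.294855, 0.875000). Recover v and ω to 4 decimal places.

Δθ = 0.875000 − 0.000000 = 0.875000
ω = Δθ/dt = 0.875000/0.5 = 1.7500
R = Δx/(sin θ' − sin θ) = 0.5714
v = R·ω = 0.5714·1.7500 = 1.0000

v = 1.0000, ω = 1.7500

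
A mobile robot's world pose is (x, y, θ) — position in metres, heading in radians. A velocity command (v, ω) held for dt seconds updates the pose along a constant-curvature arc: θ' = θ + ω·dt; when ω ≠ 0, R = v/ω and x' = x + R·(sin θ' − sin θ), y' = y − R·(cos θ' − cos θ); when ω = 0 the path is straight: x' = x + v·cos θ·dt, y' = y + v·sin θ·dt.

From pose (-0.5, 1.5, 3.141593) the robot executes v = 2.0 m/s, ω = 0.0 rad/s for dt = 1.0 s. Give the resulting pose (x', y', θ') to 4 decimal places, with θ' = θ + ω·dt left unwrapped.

θ' = 3.1416 + 0.0·1.0 = 3.1416
ω = 0 → straight: x' = -0.5 + 2.0·cos(3.1416)·1.0 = -2.5000
y' = 1.5 + 2.0·sin(3.1416)·1.0 = 1.5000

(-2.5000, 1.5000, 3.1416)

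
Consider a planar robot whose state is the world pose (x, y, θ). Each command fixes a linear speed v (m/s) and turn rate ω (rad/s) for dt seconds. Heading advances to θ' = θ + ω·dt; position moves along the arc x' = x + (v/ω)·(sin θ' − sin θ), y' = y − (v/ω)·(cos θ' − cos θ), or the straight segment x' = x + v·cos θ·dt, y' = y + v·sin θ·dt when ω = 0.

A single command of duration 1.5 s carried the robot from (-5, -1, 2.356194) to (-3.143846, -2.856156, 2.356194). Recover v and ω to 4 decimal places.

v = -1.7500, ω = 0.0000

Δθ = 2.356194 − 2.356194 = 0.000000
ω = Δθ/dt = 0.000000/1.5 = 0.0000
ω = 0 → v = (Δx·cos θ + Δy·sin θ)/dt = -1.7500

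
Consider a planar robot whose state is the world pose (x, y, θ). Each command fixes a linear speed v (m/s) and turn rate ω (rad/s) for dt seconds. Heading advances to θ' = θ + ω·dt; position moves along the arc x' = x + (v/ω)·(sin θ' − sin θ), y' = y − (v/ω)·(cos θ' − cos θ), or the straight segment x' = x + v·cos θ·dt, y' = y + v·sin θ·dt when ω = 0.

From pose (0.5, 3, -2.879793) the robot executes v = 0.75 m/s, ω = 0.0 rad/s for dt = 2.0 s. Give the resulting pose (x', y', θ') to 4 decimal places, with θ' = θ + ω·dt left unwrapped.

θ' = -2.8798 + 0.0·2.0 = -2.8798
ω = 0 → straight: x' = 0.5 + 0.75·cos(-2.8798)·2.0 = -0.9489
y' = 3 + 0.75·sin(-2.8798)·2.0 = 2.6118

(-0.9489, 2.6118, -2.8798)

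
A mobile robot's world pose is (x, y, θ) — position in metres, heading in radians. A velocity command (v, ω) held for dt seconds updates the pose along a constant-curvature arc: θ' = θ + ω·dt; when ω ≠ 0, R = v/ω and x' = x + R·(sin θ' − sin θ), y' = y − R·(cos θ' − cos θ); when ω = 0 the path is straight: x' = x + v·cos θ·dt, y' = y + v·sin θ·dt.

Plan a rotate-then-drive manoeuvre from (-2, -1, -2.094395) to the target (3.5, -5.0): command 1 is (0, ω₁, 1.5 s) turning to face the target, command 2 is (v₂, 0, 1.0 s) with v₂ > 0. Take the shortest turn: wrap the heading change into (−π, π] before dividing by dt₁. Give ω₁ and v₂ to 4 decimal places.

heading to target = atan2(-5−-1, 3.5−-2) = -0.6288
Δθ = wrap(-0.6288 − -2.0944) = 1.4656; ω₁ = Δθ/dt₁ = 0.9771
distance = √((3.5−-2)² + (-5−-1)²) = 6.8007; v₂ = distance/dt₂ = 6.8007

ω₁ = 0.9771, v₂ = 6.8007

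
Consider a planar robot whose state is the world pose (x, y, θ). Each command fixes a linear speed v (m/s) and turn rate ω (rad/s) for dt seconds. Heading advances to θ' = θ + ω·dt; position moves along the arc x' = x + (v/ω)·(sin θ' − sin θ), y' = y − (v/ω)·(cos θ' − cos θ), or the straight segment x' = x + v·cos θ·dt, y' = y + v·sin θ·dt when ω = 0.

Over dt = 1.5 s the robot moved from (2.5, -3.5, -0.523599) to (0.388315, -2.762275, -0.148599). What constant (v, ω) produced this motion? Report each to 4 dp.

v = -1.5000, ω = 0.2500

Δθ = -0.148599 − -0.523599 = 0.375000
ω = Δθ/dt = 0.375000/1.5 = 0.2500
R = Δx/(sin θ' − sin θ) = -6.0000
v = R·ω = -6.0000·0.2500 = -1.5000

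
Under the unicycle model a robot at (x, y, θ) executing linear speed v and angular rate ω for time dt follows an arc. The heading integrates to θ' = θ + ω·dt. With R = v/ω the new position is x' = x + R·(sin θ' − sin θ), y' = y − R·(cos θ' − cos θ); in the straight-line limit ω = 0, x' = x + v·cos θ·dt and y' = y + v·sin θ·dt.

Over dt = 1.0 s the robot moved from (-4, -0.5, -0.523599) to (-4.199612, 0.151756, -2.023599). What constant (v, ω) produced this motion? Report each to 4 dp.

v = -0.7500, ω = -1.5000

Δθ = -2.023599 − -0.523599 = -1.500000
ω = Δθ/dt = -1.500000/1.0 = -1.5000
R = −Δy/(cos θ' − cos θ) = 0.5000
v = R·ω = 0.5000·-1.5000 = -0.7500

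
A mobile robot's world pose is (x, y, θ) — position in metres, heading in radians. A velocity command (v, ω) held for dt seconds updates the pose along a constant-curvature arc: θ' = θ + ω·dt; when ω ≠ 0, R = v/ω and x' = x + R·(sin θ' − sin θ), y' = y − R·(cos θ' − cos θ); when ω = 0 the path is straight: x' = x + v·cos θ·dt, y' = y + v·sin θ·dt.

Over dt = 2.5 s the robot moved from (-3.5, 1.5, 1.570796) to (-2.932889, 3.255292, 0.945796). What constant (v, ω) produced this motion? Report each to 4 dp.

Δθ = 0.945796 − 1.570796 = -0.625000
ω = Δθ/dt = -0.625000/2.5 = -0.2500
R = −Δy/(cos θ' − cos θ) = -3.0000
v = R·ω = -3.0000·-0.2500 = 0.7500

v = 0.7500, ω = -0.2500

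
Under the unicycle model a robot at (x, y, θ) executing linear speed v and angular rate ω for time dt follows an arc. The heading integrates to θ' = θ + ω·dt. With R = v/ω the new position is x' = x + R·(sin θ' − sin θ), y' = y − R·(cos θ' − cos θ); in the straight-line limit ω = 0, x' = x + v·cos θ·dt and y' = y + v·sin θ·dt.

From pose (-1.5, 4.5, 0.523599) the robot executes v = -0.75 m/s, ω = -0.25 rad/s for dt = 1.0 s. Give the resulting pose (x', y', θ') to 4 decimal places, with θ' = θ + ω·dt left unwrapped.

(-2.1894, 4.2097, 0.2736)

θ' = 0.5236 + -0.25·1.0 = 0.2736
R = v/ω = -0.75/-0.25 = 3.0000
x' = -1.5 + 3.0000·(sin 0.2736 − sin 0.5236) = -2.1894
y' = 4.5 − 3.0000·(cos 0.2736 − cos 0.5236) = 4.2097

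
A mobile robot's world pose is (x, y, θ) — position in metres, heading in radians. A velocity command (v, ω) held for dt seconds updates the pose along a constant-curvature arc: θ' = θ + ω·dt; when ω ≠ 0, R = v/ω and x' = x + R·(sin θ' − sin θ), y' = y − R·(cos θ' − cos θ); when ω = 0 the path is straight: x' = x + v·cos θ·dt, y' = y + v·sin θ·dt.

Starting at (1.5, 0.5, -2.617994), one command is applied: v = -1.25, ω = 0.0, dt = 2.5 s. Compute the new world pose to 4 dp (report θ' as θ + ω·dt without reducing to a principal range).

(4.2063, 2.0625, -2.6180)

θ' = -2.6180 + 0.0·2.5 = -2.6180
ω = 0 → straight: x' = 1.5 + -1.25·cos(-2.6180)·2.5 = 4.2063
y' = 0.5 + -1.25·sin(-2.6180)·2.5 = 2.0625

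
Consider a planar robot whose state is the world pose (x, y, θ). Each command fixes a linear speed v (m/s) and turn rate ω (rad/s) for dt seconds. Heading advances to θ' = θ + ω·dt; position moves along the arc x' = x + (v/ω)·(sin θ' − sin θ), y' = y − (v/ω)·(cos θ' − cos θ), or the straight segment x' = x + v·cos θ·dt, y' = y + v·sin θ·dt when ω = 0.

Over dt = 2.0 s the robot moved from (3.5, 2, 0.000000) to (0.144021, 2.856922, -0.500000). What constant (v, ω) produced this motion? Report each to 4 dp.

Δθ = -0.500000 − 0.000000 = -0.500000
ω = Δθ/dt = -0.500000/2.0 = -0.2500
R = Δx/(sin θ' − sin θ) = 7.0000
v = R·ω = 7.0000·-0.2500 = -1.7500

v = -1.7500, ω = -0.2500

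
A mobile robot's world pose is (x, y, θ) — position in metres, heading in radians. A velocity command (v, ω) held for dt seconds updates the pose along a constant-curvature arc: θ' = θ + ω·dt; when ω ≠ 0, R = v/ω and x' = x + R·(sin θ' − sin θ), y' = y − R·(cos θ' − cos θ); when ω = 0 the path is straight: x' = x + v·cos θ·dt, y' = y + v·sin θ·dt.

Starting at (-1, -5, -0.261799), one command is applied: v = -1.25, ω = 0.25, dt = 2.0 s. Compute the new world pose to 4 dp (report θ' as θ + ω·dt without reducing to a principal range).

θ' = -0.2618 + 0.25·2.0 = 0.2382
R = v/ω = -1.25/0.25 = -5.0000
x' = -1 + -5.0000·(sin 0.2382 − sin -0.2618) = -3.4739
y' = -5 − -5.0000·(cos 0.2382 − cos -0.2618) = -4.9708

(-3.4739, -4.9708, 0.2382)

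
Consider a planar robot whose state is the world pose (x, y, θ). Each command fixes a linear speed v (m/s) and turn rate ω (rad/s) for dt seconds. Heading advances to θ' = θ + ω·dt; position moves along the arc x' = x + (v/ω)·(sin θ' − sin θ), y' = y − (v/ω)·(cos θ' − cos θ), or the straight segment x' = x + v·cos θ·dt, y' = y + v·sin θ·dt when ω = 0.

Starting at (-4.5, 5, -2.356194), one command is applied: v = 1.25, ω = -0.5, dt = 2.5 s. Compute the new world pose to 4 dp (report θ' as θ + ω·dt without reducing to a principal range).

(-7.3879, 4.5328, -3.6062)

θ' = -2.3562 + -0.5·2.5 = -3.6062
R = v/ω = 1.25/-0.5 = -2.5000
x' = -4.5 + -2.5000·(sin -3.6062 − sin -2.3562) = -7.3879
y' = 5 − -2.5000·(cos -3.6062 − cos -2.3562) = 4.5328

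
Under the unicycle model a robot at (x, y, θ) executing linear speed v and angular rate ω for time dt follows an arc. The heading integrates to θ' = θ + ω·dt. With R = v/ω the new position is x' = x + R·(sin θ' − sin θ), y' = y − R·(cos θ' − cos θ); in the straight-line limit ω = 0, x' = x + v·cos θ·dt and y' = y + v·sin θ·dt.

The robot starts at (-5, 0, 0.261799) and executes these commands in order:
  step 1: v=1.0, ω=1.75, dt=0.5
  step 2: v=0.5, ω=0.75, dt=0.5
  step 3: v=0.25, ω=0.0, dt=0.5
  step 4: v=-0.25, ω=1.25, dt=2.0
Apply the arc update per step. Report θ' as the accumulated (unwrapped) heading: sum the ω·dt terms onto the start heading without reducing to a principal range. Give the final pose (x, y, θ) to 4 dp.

step 1: θ'=1.1368 (R=0.5714) → pose (-4.6294, 0.3117, 1.1368)
step 2: θ'=1.5118 (R=0.6667) → pose (-4.5688, 0.5527, 1.5118)
step 3: θ'=1.5118 (straight) → pose (-4.5614, 0.6775, 1.5118)
step 4: θ'=4.0118 (R=-0.2000) → pose (-4.2089, 0.5368, 4.0118)

(-4.2089, 0.5368, 4.0118)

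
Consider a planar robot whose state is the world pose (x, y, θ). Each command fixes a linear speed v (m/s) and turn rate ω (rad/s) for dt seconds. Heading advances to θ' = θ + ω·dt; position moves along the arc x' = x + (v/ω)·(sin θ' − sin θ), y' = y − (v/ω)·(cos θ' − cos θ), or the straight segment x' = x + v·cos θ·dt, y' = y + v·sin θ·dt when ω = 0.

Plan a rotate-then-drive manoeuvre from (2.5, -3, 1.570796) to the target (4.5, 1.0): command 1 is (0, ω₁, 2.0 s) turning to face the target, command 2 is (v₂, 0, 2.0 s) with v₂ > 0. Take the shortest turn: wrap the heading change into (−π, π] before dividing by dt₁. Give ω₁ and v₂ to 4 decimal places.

ω₁ = -0.2318, v₂ = 2.2361

heading to target = atan2(1−-3, 4.5−2.5) = 1.1071
Δθ = wrap(1.1071 − 1.5708) = -0.4636; ω₁ = Δθ/dt₁ = -0.2318
distance = √((4.5−2.5)² + (1−-3)²) = 4.4721; v₂ = distance/dt₂ = 2.2361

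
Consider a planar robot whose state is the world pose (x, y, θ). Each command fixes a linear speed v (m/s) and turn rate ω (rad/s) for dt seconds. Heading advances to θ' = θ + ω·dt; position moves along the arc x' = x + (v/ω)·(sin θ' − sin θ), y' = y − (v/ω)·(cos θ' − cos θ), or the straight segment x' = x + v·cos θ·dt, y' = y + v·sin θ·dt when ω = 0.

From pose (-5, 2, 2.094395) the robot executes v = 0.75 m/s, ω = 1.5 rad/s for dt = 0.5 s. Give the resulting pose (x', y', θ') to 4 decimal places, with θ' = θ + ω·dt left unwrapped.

(-5.2866, 2.2281, 2.8444)

θ' = 2.0944 + 1.5·0.5 = 2.8444
R = v/ω = 0.75/1.5 = 0.5000
x' = -5 + 0.5000·(sin 2.8444 − sin 2.0944) = -5.2866
y' = 2 − 0.5000·(cos 2.8444 − cos 2.0944) = 2.2281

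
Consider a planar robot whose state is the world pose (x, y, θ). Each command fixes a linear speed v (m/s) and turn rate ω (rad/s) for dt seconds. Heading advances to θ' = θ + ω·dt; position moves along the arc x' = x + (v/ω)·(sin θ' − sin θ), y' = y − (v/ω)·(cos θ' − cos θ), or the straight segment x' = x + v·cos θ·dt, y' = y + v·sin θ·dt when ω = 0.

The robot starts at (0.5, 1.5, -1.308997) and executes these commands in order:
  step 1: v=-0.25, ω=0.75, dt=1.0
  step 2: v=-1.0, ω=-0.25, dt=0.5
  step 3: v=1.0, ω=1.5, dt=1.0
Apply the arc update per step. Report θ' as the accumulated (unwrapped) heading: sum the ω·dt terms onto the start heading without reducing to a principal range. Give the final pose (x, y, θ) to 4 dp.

step 1: θ'=-0.5590 (R=-0.3333) → pose (0.3548, 1.6963, -0.5590)
step 2: θ'=-0.6840 (R=4.0000) → pose (-0.0514, 1.9873, -0.6840)
step 3: θ'=0.8160 (R=0.6667) → pose (0.8554, 2.0472, 0.8160)

(0.8554, 2.0472, 0.8160)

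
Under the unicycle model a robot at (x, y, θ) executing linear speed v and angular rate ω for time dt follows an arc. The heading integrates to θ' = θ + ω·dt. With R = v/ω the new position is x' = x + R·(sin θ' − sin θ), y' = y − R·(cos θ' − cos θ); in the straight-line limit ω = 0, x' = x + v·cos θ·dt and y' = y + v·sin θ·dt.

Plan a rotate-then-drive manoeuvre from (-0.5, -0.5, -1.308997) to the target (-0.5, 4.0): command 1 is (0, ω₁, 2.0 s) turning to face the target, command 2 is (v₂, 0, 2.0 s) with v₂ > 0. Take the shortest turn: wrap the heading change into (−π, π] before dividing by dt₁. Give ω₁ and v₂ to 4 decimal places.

ω₁ = 1.4399, v₂ = 2.2500

heading to target = atan2(4−-0.5, -0.5−-0.5) = 1.5708
Δθ = wrap(1.5708 − -1.3090) = 2.8798; ω₁ = Δθ/dt₁ = 1.4399
distance = √((-0.5−-0.5)² + (4−-0.5)²) = 4.5000; v₂ = distance/dt₂ = 2.2500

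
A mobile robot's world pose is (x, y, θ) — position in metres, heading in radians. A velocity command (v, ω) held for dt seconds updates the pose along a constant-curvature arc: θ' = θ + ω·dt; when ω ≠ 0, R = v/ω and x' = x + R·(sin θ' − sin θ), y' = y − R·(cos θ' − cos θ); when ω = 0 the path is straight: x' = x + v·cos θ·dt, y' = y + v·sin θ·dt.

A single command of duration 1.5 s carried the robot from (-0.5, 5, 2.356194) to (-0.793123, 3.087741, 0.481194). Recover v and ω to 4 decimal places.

v = -1.5000, ω = -1.2500

Δθ = 0.481194 − 2.356194 = -1.875000
ω = Δθ/dt = -1.875000/1.5 = -1.2500
R = −Δy/(cos θ' − cos θ) = 1.2000
v = R·ω = 1.2000·-1.2500 = -1.5000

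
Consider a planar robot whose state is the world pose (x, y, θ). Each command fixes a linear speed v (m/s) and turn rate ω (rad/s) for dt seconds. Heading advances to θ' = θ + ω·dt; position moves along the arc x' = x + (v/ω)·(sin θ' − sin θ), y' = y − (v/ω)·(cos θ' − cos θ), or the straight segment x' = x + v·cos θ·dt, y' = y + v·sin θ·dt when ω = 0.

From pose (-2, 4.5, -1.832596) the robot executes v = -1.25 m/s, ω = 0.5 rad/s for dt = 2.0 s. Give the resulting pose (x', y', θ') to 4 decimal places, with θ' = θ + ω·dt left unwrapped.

θ' = -1.8326 + 0.5·2.0 = -0.8326
R = v/ω = -1.25/0.5 = -2.5000
x' = -2 + -2.5000·(sin -0.8326 − sin -1.8326) = -2.5656
y' = 4.5 − -2.5000·(cos -0.8326 − cos -1.8326) = 6.8294

(-2.5656, 6.8294, -0.8326)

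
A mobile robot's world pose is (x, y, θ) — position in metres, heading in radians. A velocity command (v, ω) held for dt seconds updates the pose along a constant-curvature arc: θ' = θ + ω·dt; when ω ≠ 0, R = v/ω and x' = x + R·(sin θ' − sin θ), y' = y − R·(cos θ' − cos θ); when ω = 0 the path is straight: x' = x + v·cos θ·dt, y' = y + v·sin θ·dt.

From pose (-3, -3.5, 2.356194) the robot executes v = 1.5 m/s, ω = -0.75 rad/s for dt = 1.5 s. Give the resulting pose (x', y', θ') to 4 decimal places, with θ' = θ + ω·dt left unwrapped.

(-3.4716, -1.4196, 1.2312)

θ' = 2.3562 + -0.75·1.5 = 1.2312
R = v/ω = 1.5/-0.75 = -2.0000
x' = -3 + -2.0000·(sin 1.2312 − sin 2.3562) = -3.4716
y' = -3.5 − -2.0000·(cos 1.2312 − cos 2.3562) = -1.4196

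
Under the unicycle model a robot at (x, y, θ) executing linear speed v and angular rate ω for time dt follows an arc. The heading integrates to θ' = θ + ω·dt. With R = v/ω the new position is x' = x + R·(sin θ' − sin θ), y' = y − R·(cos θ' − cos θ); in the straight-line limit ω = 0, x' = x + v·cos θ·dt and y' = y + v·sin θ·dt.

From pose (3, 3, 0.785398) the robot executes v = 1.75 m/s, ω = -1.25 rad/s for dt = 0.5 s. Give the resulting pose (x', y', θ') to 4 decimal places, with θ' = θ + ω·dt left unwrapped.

(3.7664, 3.3921, 0.1604)

θ' = 0.7854 + -1.25·0.5 = 0.1604
R = v/ω = 1.75/-1.25 = -1.4000
x' = 3 + -1.4000·(sin 0.1604 − sin 0.7854) = 3.7664
y' = 3 − -1.4000·(cos 0.1604 − cos 0.7854) = 3.3921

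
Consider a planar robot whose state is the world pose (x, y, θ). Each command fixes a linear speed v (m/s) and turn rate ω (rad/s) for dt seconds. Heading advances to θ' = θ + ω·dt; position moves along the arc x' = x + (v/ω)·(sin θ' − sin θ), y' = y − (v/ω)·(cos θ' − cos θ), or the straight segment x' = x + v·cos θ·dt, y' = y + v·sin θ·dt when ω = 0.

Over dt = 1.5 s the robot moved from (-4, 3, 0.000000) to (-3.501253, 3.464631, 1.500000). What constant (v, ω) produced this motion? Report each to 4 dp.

Δθ = 1.500000 − 0.000000 = 1.500000
ω = Δθ/dt = 1.500000/1.5 = 1.0000
R = Δx/(sin θ' − sin θ) = 0.5000
v = R·ω = 0.5000·1.0000 = 0.5000

v = 0.5000, ω = 1.0000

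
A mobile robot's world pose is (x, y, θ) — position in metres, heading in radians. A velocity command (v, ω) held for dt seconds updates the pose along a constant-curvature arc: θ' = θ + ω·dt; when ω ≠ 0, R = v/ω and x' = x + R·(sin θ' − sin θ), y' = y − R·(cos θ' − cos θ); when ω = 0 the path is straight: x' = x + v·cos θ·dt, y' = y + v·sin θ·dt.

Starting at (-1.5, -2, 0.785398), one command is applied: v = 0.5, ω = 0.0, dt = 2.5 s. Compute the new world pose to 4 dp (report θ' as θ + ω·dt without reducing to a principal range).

(-0.6161, -1.1161, 0.7854)

θ' = 0.7854 + 0.0·2.5 = 0.7854
ω = 0 → straight: x' = -1.5 + 0.5·cos(0.7854)·2.5 = -0.6161
y' = -2 + 0.5·sin(0.7854)·2.5 = -1.1161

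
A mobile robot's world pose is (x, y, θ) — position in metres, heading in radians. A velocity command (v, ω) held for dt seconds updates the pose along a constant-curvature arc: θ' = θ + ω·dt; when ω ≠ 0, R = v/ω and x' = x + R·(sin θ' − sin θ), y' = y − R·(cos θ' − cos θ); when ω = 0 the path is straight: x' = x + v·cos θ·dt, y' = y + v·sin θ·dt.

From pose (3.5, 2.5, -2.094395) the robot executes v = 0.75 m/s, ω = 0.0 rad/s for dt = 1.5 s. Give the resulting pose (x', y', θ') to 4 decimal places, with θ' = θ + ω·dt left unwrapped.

(2.9375, 1.5257, -2.0944)

θ' = -2.0944 + 0.0·1.5 = -2.0944
ω = 0 → straight: x' = 3.5 + 0.75·cos(-2.0944)·1.5 = 2.9375
y' = 2.5 + 0.75·sin(-2.0944)·1.5 = 1.5257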